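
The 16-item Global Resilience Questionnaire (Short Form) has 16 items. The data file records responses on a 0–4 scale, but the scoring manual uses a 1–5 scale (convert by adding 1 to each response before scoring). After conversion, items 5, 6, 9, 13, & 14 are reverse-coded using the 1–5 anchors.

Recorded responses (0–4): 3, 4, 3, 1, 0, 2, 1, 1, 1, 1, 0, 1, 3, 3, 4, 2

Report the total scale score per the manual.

48

Convert to 1–5: 4, 5, 4, 2, 1, 3, 2, 2, 2, 2, 1, 2, 4, 4, 5, 3
Reverse-coded (reversed = (1+5) − raw = 6 − raw):
  item 5: 6 − 1 = 5
  item 6: 6 − 3 = 3
  item 9: 6 − 2 = 4
  item 13: 6 − 4 = 2
  item 14: 6 − 4 = 2
Scored: 4, 5, 4, 2, 5, 3, 2, 2, 4, 2, 1, 2, 2, 2, 5, 3
Total = 48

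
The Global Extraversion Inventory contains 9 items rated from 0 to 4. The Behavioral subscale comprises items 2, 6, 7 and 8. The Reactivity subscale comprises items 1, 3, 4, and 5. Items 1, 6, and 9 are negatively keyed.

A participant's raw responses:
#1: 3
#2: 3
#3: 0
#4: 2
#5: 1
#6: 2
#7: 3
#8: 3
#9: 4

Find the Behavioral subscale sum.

11

Behavioral items: 2, 6, 7, 8.
Of these, item 6 is negatively keyed; reverse-coded value = 4 − response.
  item 2: 3
  item 6: 4 − 2 = 2
  item 7: 3
  item 8: 3
Sum = 3 + 2 + 3 + 3 = 11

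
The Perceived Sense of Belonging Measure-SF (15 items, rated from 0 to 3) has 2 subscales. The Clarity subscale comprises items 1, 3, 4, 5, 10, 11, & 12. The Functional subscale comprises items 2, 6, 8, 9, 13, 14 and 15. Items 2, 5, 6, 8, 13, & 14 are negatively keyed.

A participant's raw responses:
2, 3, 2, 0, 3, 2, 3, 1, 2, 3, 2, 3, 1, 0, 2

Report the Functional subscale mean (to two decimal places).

1.71

Functional items: 2, 6, 8, 9, 13, 14, 15.
Of these, items 2, 6, 8, 13, & 14 are negatively keyed; reversed = (0+3) − raw = 3 − raw.
  item 2: 3 − 3 = 0
  item 6: 3 − 2 = 1
  item 8: 3 − 1 = 2
  item 9: 2
  item 13: 3 − 1 = 2
  item 14: 3 − 0 = 3
  item 15: 2
Sum = 0 + 1 + 2 + 2 + 2 + 3 + 2 = 12
Mean = 12 / 7 = 1.71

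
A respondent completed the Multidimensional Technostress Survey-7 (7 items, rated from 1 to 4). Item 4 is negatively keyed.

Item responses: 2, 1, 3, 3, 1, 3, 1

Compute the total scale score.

13

Apply reverse scoring (reversed = (1+4) − raw = 5 − raw):
  item 4: 5 − 3 = 2
Scored responses: 2, 1, 3, 2, 1, 3, 1
Total = 2 + 1 + 3 + 2 + 1 + 3 + 1 = 13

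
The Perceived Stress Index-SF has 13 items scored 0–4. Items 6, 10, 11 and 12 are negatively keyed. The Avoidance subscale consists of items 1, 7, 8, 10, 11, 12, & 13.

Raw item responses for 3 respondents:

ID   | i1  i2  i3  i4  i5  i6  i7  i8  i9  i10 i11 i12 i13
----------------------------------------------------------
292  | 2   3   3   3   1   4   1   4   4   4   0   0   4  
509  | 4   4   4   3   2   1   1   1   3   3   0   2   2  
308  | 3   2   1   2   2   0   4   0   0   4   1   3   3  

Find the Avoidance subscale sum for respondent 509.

Respondent 509 raw: 4, 4, 4, 3, 2, 1, 1, 1, 3, 3, 0, 2, 2.
Avoidance items: 1, 7, 8, 10, 11, 12, 13.
Reverse-coded (reversed = (0+4) − raw = 4 − raw):
  item 1: 4
  item 7: 1
  item 8: 1
  item 10: 4 − 3 = 1
  item 11: 4 − 0 = 4
  item 12: 4 − 2 = 2
  item 13: 2
Sum = 4 + 1 + 1 + 1 + 4 + 2 + 2 = 15

15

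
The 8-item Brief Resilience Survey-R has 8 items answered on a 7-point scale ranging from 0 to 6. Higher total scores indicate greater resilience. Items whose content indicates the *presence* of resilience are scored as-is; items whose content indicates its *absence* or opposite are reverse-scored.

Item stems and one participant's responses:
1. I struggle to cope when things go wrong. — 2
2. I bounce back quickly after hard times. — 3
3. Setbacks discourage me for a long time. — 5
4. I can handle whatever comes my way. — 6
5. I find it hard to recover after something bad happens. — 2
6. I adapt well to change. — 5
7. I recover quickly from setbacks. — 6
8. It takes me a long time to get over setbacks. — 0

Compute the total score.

35

Items 1, 3, 5, 8 describe the absence/opposite of resilience → reverse-score.
reversed = (0+6) − raw = 6 − raw.
  item 1: 6 − 2 = 4
  item 2: 3
  item 3: 6 − 5 = 1
  item 4: 6
  item 5: 6 − 2 = 4
  item 6: 5
  item 7: 6
  item 8: 6 − 0 = 6
Total = 4 + 3 + 1 + 6 + 4 + 5 + 6 + 6 = 35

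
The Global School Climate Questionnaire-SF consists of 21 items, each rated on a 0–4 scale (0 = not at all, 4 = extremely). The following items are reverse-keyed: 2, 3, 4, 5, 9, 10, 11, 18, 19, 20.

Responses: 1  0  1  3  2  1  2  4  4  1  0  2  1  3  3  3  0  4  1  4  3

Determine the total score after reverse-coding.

Raw sum = 43. Reverse-keyed items: 2, 3, 4, 5, 9, 10, 11, 18, 19, 20; their raw sum = 20.
Each reversal replaces raw with 4 − raw, changing the total by 4 − 2·raw per item.
Total = 43 + 10·4 − 2·20 = 43 + 40 − 40 = 43

43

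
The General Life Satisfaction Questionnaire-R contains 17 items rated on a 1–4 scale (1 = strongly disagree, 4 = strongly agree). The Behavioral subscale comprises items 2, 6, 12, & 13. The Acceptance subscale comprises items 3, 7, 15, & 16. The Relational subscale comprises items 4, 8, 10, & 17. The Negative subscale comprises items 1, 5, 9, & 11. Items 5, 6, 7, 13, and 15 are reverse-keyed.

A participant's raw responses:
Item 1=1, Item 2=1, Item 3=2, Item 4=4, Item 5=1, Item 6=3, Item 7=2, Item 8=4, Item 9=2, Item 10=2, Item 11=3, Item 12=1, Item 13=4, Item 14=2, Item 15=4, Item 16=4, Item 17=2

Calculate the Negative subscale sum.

10

Negative items: 1, 5, 9, 11.
Of these, item 5 is reverse-keyed; on a 1–4 scale, reversed = 5 − raw.
  item 1: 1
  item 5: 5 − 1 = 4
  item 9: 2
  item 11: 3
Sum = 1 + 4 + 2 + 3 = 10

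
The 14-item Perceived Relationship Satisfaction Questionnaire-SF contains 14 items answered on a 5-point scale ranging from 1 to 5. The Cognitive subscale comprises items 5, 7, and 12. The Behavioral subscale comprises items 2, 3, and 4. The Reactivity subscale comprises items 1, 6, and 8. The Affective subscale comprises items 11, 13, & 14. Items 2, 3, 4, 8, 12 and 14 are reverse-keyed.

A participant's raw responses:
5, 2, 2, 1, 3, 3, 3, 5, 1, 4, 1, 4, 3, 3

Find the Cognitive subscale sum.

8

Cognitive items: 5, 7, 12.
Of these, item 12 is reverse-keyed; reversed = (1+5) − raw = 6 − raw.
  item 5: 3
  item 7: 3
  item 12: 6 − 4 = 2
Sum = 3 + 3 + 2 = 8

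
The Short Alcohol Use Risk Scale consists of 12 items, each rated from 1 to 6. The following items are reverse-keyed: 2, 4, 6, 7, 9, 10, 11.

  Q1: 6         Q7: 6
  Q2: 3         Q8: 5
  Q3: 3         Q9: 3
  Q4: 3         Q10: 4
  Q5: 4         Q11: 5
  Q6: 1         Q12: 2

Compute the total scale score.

44

Reverse-coded items (reversed = (1+6) − raw = 7 − raw):
  item 2: 7 − 3 = 4
  item 4: 7 − 3 = 4
  item 6: 7 − 1 = 6
  item 7: 7 − 6 = 1
  item 9: 7 − 3 = 4
  item 10: 7 − 4 = 3
  item 11: 7 − 5 = 2
Scored responses: 6, 4, 3, 4, 4, 6, 1, 5, 4, 3, 2, 2
Total = 6 + 4 + 3 + 4 + 4 + 6 + 1 + 5 + 4 + 3 + 2 + 2 = 44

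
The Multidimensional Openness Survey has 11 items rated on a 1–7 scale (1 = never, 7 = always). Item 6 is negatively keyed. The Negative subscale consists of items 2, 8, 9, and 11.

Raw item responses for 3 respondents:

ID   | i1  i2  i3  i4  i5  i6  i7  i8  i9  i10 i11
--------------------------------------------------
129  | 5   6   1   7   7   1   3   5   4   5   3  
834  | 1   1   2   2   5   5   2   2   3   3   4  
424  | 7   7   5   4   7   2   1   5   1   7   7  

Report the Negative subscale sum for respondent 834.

10

Respondent 834 raw: 1, 1, 2, 2, 5, 5, 2, 2, 3, 3, 4.
Negative items: 2, 8, 9, 11.
Reverse-coded (on a 1–7 scale, reversed = 8 − raw):
  item 2: 1
  item 8: 2
  item 9: 3
  item 11: 4
Sum = 1 + 2 + 3 + 4 = 10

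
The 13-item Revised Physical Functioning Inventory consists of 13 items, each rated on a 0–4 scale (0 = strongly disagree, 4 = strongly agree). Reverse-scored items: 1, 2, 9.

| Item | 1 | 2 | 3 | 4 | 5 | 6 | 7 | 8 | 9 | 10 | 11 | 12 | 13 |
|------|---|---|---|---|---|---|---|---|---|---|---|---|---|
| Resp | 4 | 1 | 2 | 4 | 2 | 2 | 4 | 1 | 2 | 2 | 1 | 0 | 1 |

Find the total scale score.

Raw sum = 26. Reverse-scored items: 1, 2, 9; their raw sum = 7.
Each reversal replaces raw with 4 − raw, changing the total by 4 − 2·raw per item.
Total = 26 + 3·4 − 2·7 = 26 + 12 − 14 = 24

24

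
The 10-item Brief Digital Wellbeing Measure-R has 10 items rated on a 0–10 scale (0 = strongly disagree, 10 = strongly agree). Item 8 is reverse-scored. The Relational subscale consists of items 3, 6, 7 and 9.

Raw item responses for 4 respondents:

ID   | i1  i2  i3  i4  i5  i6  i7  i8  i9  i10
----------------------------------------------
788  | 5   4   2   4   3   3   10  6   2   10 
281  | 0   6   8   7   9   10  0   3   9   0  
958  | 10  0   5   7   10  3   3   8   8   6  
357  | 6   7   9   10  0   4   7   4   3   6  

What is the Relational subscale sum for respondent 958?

19

Respondent 958 raw: 10, 0, 5, 7, 10, 3, 3, 8, 8, 6.
Relational items: 3, 6, 7, 9.
Reverse-coded (reverse-coded value = 10 − response):
  item 3: 5
  item 6: 3
  item 7: 3
  item 9: 8
Sum = 5 + 3 + 3 + 8 = 19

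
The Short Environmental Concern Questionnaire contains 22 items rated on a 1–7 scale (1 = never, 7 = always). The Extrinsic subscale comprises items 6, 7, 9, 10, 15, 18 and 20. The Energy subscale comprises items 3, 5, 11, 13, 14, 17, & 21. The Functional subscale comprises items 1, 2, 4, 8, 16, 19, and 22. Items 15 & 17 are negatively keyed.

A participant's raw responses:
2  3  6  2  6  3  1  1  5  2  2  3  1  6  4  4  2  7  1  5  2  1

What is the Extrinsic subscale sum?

Extrinsic items: 6, 7, 9, 10, 15, 18, 20.
Of these, item 15 is negatively keyed; reversed = (1+7) − raw = 8 − raw.
  item 6: 3
  item 7: 1
  item 9: 5
  item 10: 2
  item 15: 8 − 4 = 4
  item 18: 7
  item 20: 5
Sum = 3 + 1 + 5 + 2 + 4 + 7 + 5 = 27

27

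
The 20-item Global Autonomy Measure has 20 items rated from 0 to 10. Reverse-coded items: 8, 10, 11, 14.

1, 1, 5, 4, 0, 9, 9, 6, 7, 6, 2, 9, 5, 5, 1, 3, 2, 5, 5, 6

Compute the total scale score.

Apply reverse scoring (reverse-coded value = 10 − response):
  item 8: 10 − 6 = 4
  item 10: 10 − 6 = 4
  item 11: 10 − 2 = 8
  item 14: 10 − 5 = 5
Scored responses: 1, 1, 5, 4, 0, 9, 9, 4, 7, 4, 8, 9, 5, 5, 1, 3, 2, 5, 5, 6
Total = 1 + 1 + 5 + 4 + 0 + 9 + 9 + 4 + 7 + 4 + 8 + 9 + 5 + 5 + 1 + 3 + 2 + 5 + 5 + 6 = 93

93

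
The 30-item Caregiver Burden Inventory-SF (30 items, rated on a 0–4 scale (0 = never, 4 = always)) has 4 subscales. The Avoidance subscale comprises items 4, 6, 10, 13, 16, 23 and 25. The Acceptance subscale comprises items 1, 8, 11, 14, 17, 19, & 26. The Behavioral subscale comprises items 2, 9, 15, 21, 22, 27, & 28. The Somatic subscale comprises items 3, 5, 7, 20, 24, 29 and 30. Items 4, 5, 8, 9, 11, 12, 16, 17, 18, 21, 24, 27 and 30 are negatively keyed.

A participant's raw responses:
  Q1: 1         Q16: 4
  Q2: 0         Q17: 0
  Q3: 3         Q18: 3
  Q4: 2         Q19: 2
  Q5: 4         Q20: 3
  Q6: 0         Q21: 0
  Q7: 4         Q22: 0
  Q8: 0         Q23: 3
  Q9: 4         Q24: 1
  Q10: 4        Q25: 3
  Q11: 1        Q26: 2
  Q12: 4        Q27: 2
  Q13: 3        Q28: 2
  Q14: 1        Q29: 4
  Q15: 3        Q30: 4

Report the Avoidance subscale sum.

15

Avoidance items: 4, 6, 10, 13, 16, 23, 25.
Of these, items 4 & 16 are negatively keyed; reverse-coded value = 4 − response.
  item 4: 4 − 2 = 2
  item 6: 0
  item 10: 4
  item 13: 3
  item 16: 4 − 4 = 0
  item 23: 3
  item 25: 3
Sum = 2 + 0 + 4 + 3 + 0 + 3 + 3 = 15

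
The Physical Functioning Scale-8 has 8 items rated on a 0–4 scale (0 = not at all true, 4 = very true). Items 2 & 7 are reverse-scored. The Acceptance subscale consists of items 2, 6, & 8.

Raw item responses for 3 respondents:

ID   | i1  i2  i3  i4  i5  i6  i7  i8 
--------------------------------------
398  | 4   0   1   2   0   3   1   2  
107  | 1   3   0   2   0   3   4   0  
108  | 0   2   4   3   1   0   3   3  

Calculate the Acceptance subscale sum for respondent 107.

4

Respondent 107 raw: 1, 3, 0, 2, 0, 3, 4, 0.
Acceptance items: 2, 6, 8.
Reverse-coded (reversed = (0+4) − raw = 4 − raw):
  item 2: 4 − 3 = 1
  item 6: 3
  item 8: 0
Sum = 1 + 3 + 0 = 4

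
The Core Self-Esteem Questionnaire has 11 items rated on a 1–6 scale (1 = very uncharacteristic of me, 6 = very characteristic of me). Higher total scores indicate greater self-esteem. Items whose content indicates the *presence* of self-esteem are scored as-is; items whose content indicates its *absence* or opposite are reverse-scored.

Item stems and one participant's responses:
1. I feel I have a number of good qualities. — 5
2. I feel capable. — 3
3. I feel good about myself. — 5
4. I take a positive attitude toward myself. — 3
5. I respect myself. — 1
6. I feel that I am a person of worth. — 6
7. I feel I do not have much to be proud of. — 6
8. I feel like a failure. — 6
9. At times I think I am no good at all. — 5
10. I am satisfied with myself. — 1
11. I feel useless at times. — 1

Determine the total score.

34

Items 7, 8, 9, 11 describe the absence/opposite of self-esteem → reverse-score.
on a 1–6 scale, reversed = 7 − raw.
  item 1: 5
  item 2: 3
  item 3: 5
  item 4: 3
  item 5: 1
  item 6: 6
  item 7: 7 − 6 = 1
  item 8: 7 − 6 = 1
  item 9: 7 − 5 = 2
  item 10: 1
  item 11: 7 − 1 = 6
Total = 5 + 3 + 5 + 3 + 1 + 6 + 1 + 1 + 2 + 1 + 6 = 34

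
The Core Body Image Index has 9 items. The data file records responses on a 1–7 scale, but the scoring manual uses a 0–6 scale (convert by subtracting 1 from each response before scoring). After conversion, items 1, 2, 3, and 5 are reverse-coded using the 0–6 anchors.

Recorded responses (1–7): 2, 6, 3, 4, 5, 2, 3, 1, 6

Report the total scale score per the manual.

23

Convert to 0–6: 1, 5, 2, 3, 4, 1, 2, 0, 5
Reverse-coded (reverse-coded value = 6 − response):
  item 1: 6 − 1 = 5
  item 2: 6 − 5 = 1
  item 3: 6 − 2 = 4
  item 5: 6 − 4 = 2
Scored: 5, 1, 4, 3, 2, 1, 2, 0, 5
Total = 23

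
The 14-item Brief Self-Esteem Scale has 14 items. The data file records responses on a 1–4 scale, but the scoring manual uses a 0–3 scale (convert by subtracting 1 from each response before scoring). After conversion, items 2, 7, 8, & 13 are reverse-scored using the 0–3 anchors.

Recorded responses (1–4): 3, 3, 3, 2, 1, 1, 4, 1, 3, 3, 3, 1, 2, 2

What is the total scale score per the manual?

Convert to 0–3: 2, 2, 2, 1, 0, 0, 3, 0, 2, 2, 2, 0, 1, 1
Reverse-coded (reversed = (0+3) − raw = 3 − raw):
  item 2: 3 − 2 = 1
  item 7: 3 − 3 = 0
  item 8: 3 − 0 = 3
  item 13: 3 − 1 = 2
Scored: 2, 1, 2, 1, 0, 0, 0, 3, 2, 2, 2, 0, 2, 1
Total = 18

18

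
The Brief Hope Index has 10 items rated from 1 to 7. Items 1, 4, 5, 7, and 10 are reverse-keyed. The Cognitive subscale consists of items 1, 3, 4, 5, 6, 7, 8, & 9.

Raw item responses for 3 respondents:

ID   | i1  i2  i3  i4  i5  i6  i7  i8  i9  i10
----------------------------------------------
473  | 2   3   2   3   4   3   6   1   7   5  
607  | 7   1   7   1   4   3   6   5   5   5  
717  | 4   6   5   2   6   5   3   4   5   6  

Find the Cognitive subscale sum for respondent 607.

34

Respondent 607 raw: 7, 1, 7, 1, 4, 3, 6, 5, 5, 5.
Cognitive items: 1, 3, 4, 5, 6, 7, 8, 9.
Reverse-coded (on a 1–7 scale, reversed = 8 − raw):
  item 1: 8 − 7 = 1
  item 3: 7
  item 4: 8 − 1 = 7
  item 5: 8 − 4 = 4
  item 6: 3
  item 7: 8 − 6 = 2
  item 8: 5
  item 9: 5
Sum = 1 + 7 + 7 + 4 + 3 + 2 + 5 + 5 = 34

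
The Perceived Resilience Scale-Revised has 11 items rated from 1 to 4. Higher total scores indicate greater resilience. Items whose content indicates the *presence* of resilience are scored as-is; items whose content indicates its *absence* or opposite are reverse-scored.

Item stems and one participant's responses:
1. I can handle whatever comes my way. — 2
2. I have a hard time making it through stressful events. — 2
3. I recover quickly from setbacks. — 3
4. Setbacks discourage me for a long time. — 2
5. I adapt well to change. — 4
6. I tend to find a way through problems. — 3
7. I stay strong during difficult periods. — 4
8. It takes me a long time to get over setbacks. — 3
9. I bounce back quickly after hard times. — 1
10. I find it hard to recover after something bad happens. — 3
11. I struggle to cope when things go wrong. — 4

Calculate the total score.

Items 2, 4, 8, 10, 11 describe the absence/opposite of resilience → reverse-score.
on a 1–4 scale, reversed = 5 − raw.
  item 1: 2
  item 2: 5 − 2 = 3
  item 3: 3
  item 4: 5 − 2 = 3
  item 5: 4
  item 6: 3
  item 7: 4
  item 8: 5 − 3 = 2
  item 9: 1
  item 10: 5 − 3 = 2
  item 11: 5 − 4 = 1
Total = 2 + 3 + 3 + 3 + 4 + 3 + 4 + 2 + 1 + 2 + 1 = 28

28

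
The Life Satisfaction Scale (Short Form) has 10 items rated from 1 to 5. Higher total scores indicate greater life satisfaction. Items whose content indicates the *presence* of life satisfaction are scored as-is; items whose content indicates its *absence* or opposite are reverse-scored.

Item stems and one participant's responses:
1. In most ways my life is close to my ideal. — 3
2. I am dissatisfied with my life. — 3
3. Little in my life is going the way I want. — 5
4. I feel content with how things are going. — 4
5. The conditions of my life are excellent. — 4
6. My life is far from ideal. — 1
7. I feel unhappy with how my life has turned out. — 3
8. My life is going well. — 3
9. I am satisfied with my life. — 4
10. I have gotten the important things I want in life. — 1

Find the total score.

31

Items 2, 3, 6, 7 describe the absence/opposite of life satisfaction → reverse-score.
reversed = (1+5) − raw = 6 − raw.
  item 1: 3
  item 2: 6 − 3 = 3
  item 3: 6 − 5 = 1
  item 4: 4
  item 5: 4
  item 6: 6 − 1 = 5
  item 7: 6 − 3 = 3
  item 8: 3
  item 9: 4
  item 10: 1
Total = 3 + 3 + 1 + 4 + 4 + 5 + 3 + 3 + 4 + 1 = 31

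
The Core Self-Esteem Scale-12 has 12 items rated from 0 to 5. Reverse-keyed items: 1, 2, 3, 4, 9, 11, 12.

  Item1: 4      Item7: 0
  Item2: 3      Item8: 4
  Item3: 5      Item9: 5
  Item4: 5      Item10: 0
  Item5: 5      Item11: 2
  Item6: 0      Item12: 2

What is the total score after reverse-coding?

18

Reversing items 1, 2, 3, 4, 9, 11 and 12 with 5 − raw:
Total = (5−4) + (5−3) + (5−5) + (5−5) + 5 + 0 + 0 + 4 + (5−5) + 0 + (5−2) + (5−2)
      = 1 + 2 + 0 + 0 + 5 + 0 + 0 + 4 + 0 + 0 + 3 + 3 = 18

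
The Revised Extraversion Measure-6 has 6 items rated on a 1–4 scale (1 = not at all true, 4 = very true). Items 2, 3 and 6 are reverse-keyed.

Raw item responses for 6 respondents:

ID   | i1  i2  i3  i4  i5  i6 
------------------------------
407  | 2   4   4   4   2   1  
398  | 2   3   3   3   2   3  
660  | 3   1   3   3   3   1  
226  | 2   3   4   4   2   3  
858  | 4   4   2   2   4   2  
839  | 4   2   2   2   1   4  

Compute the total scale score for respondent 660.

Respondent 660 raw: 3, 1, 3, 3, 3, 1.
Reverse-coded (reverse-coded value = 5 − response):
  item 1: 3
  item 2: 5 − 1 = 4
  item 3: 5 − 3 = 2
  item 4: 3
  item 5: 3
  item 6: 5 − 1 = 4
Sum = 3 + 4 + 2 + 3 + 3 + 4 = 19

19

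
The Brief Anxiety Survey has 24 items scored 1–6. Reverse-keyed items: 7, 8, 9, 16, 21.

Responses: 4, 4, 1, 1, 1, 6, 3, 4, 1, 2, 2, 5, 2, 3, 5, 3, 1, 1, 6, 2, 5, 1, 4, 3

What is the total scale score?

73

Reverse-keyed items use 7 − raw:
  item 7: 7 − 3 = 4
  item 8: 7 − 4 = 3
  item 9: 7 − 1 = 6
  item 16: 7 − 3 = 4
  item 21: 7 − 5 = 2
Scored items: 4, 4, 1, 1, 1, 6, 4, 3, 6, 2, 2, 5, 2, 3, 5, 4, 1, 1, 6, 2, 2, 1, 4, 3
Total = 4 + 4 + 1 + 1 + 1 + 6 + 4 + 3 + 6 + 2 + 2 + 5 + 2 + 3 + 5 + 4 + 1 + 1 + 6 + 2 + 2 + 1 + 4 + 3 = 73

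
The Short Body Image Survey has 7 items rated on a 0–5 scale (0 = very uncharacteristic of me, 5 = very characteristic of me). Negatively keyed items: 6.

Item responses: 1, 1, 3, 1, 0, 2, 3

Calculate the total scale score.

12

Raw sum = 11. Negatively keyed items: 6; their raw sum = 2.
Each reversal replaces raw with 5 − raw, changing the total by 5 − 2·raw per item.
Total = 11 + 1·5 − 2·2 = 11 + 5 − 4 = 12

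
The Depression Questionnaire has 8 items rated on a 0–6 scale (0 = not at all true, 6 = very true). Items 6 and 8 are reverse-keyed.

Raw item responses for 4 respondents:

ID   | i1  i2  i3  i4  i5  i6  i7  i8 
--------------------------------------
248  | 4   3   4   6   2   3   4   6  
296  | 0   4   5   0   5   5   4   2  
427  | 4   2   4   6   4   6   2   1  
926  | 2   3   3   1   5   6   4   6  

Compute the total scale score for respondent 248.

Respondent 248 raw: 4, 3, 4, 6, 2, 3, 4, 6.
Reverse-coded (on a 0–6 scale, reversed = 6 − raw):
  item 1: 4
  item 2: 3
  item 3: 4
  item 4: 6
  item 5: 2
  item 6: 6 − 3 = 3
  item 7: 4
  item 8: 6 − 6 = 0
Sum = 4 + 3 + 4 + 6 + 2 + 3 + 4 + 0 = 26

26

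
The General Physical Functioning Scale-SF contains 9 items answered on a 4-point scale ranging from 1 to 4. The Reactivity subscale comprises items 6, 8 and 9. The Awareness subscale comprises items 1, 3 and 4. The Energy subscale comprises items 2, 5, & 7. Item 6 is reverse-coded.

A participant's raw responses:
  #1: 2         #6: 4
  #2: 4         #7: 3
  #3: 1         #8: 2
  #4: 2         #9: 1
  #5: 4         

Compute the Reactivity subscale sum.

Reactivity items: 6, 8, 9.
Of these, item 6 is reverse-coded; on a 1–4 scale, reversed = 5 − raw.
  item 6: 5 − 4 = 1
  item 8: 2
  item 9: 1
Sum = 1 + 2 + 1 = 4

4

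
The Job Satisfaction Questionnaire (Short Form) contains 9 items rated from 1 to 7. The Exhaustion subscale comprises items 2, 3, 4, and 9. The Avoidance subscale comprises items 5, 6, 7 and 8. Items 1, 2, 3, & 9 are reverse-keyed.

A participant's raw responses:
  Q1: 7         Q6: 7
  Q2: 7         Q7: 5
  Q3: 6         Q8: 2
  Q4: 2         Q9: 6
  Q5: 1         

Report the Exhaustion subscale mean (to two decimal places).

Exhaustion items: 2, 3, 4, 9.
Of these, items 2, 3 and 9 are reverse-keyed; on a 1–7 scale, reversed = 8 − raw.
  item 2: 8 − 7 = 1
  item 3: 8 − 6 = 2
  item 4: 2
  item 9: 8 − 6 = 2
Sum = 1 + 2 + 2 + 2 = 7
Mean = 7 / 4 = 1.75

1.75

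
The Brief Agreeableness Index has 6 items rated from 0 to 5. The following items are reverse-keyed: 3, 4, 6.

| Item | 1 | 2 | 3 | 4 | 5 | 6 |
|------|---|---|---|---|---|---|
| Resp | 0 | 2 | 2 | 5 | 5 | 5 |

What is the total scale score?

Reversing items 3, 4, & 6 with 5 − raw:
Total = 0 + 2 + (5−2) + (5−5) + 5 + (5−5)
      = 0 + 2 + 3 + 0 + 5 + 0 = 10

10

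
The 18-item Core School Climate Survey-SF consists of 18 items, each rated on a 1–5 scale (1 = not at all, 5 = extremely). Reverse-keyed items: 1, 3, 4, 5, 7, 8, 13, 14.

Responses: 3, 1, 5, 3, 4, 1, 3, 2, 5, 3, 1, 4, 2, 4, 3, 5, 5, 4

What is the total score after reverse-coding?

54

Raw sum = 58. Reverse-keyed items: 1, 3, 4, 5, 7, 8, 13, 14; their raw sum = 26.
Each reversal replaces raw with 6 − raw, changing the total by 6 − 2·raw per item.
Total = 58 + 8·6 − 2·26 = 58 + 48 − 52 = 54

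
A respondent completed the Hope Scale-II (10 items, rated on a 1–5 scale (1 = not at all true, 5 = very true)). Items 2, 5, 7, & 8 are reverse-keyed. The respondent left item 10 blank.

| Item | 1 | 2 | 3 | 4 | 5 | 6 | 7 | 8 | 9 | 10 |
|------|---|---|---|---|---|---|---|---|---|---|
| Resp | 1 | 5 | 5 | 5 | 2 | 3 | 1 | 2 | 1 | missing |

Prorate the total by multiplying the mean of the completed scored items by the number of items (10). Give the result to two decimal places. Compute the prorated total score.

32.22

Reverse-coded (reversed = (1+5) − raw = 6 − raw):
  item 2: 6 − 5 = 1
  item 5: 6 − 2 = 4
  item 7: 6 − 1 = 5
  item 8: 6 − 2 = 4
Completed scored items (9 of 10): 1, 1, 5, 5, 4, 3, 5, 4, 1; sum = 29.
Person mean = 29 / 9 ≈ 3.2222
Prorated total = (29 / 9) × 10 = 32.22 (to 2 dp)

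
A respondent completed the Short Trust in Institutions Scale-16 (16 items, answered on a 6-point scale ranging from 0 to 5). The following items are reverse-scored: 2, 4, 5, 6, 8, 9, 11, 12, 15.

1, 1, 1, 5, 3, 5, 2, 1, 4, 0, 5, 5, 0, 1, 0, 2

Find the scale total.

23

Reverse-scored items use 5 − raw:
  item 2: 5 − 1 = 4
  item 4: 5 − 5 = 0
  item 5: 5 − 3 = 2
  item 6: 5 − 5 = 0
  item 8: 5 − 1 = 4
  item 9: 5 − 4 = 1
  item 11: 5 − 5 = 0
  item 12: 5 − 5 = 0
  item 15: 5 − 0 = 5
Scored responses: 1, 4, 1, 0, 2, 0, 2, 4, 1, 0, 0, 0, 0, 1, 5, 2
Total = 1 + 4 + 1 + 0 + 2 + 0 + 2 + 4 + 1 + 0 + 0 + 0 + 0 + 1 + 5 + 2 = 23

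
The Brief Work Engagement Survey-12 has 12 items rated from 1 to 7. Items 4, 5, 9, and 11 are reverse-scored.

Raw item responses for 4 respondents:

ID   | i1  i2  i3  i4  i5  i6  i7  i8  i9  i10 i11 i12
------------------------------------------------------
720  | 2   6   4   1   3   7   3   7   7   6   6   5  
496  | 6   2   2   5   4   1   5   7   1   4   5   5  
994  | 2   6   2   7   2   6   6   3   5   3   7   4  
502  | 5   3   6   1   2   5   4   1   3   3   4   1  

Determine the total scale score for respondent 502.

Respondent 502 raw: 5, 3, 6, 1, 2, 5, 4, 1, 3, 3, 4, 1.
Reverse-coded (reverse-coded value = 8 − response):
  item 1: 5
  item 2: 3
  item 3: 6
  item 4: 8 − 1 = 7
  item 5: 8 − 2 = 6
  item 6: 5
  item 7: 4
  item 8: 1
  item 9: 8 − 3 = 5
  item 10: 3
  item 11: 8 − 4 = 4
  item 12: 1
Sum = 5 + 3 + 6 + 7 + 6 + 5 + 4 + 1 + 5 + 3 + 4 + 1 = 50

50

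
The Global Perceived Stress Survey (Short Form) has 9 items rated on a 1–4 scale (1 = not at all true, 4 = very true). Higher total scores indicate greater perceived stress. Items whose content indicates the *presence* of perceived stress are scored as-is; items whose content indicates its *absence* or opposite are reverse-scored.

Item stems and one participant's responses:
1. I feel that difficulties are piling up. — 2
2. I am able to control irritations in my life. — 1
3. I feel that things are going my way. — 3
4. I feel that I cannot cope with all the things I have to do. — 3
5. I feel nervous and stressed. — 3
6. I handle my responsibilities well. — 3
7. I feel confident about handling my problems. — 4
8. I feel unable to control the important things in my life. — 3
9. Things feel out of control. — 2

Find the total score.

Items 2, 3, 6, 7 describe the absence/opposite of perceived stress → reverse-score.
reversed = (1+4) − raw = 5 − raw.
  item 1: 2
  item 2: 5 − 1 = 4
  item 3: 5 − 3 = 2
  item 4: 3
  item 5: 3
  item 6: 5 − 3 = 2
  item 7: 5 − 4 = 1
  item 8: 3
  item 9: 2
Total = 2 + 4 + 2 + 3 + 3 + 2 + 1 + 3 + 2 = 22

22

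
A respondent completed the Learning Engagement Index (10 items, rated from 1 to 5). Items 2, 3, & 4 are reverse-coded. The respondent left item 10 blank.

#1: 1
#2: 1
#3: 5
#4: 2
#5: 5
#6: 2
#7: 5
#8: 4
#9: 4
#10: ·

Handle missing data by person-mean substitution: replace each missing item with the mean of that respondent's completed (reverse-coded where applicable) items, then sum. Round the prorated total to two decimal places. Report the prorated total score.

34.44

Reverse-coded (reversed = (1+5) − raw = 6 − raw):
  item 2: 6 − 1 = 5
  item 3: 6 − 5 = 1
  item 4: 6 − 2 = 4
Completed scored items (9 of 10): 1, 5, 1, 4, 5, 2, 5, 4, 4; sum = 31.
Person mean = 31 / 9 ≈ 3.4444
Prorated total = (31 / 9) × 10 = 34.44 (to 2 dp)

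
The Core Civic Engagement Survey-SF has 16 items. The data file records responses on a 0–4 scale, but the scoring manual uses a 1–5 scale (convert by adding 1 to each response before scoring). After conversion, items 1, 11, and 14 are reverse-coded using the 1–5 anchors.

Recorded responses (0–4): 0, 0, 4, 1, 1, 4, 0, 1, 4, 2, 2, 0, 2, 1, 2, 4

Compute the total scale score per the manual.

Convert to 1–5: 1, 1, 5, 2, 2, 5, 1, 2, 5, 3, 3, 1, 3, 2, 3, 5
Reverse-coded (reverse-coded value = 6 − response):
  item 1: 6 − 1 = 5
  item 11: 6 − 3 = 3
  item 14: 6 − 2 = 4
Scored: 5, 1, 5, 2, 2, 5, 1, 2, 5, 3, 3, 1, 3, 4, 3, 5
Total = 50

50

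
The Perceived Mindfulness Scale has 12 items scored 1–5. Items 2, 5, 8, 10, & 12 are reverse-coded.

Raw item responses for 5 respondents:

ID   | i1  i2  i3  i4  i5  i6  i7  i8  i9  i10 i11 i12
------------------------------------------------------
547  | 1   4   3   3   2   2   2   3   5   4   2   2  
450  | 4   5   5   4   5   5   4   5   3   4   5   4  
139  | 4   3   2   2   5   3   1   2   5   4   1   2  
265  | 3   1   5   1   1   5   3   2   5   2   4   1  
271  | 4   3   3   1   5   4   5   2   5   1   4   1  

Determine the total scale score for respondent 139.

Respondent 139 raw: 4, 3, 2, 2, 5, 3, 1, 2, 5, 4, 1, 2.
Reverse-coded (on a 1–5 scale, reversed = 6 − raw):
  item 1: 4
  item 2: 6 − 3 = 3
  item 3: 2
  item 4: 2
  item 5: 6 − 5 = 1
  item 6: 3
  item 7: 1
  item 8: 6 − 2 = 4
  item 9: 5
  item 10: 6 − 4 = 2
  item 11: 1
  item 12: 6 − 2 = 4
Sum = 4 + 3 + 2 + 2 + 1 + 3 + 1 + 4 + 5 + 2 + 1 + 4 = 32

32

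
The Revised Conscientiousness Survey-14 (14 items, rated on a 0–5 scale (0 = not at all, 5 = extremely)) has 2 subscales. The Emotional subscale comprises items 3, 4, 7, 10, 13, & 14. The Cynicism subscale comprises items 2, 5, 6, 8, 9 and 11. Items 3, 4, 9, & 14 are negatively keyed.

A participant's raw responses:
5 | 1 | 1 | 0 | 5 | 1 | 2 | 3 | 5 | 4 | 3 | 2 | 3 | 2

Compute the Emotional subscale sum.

Emotional items: 3, 4, 7, 10, 13, 14.
Of these, items 3, 4, and 14 are negatively keyed; reversed = (0+5) − raw = 5 − raw.
  item 3: 5 − 1 = 4
  item 4: 5 − 0 = 5
  item 7: 2
  item 10: 4
  item 13: 3
  item 14: 5 − 2 = 3
Sum = 4 + 5 + 2 + 4 + 3 + 3 = 21

21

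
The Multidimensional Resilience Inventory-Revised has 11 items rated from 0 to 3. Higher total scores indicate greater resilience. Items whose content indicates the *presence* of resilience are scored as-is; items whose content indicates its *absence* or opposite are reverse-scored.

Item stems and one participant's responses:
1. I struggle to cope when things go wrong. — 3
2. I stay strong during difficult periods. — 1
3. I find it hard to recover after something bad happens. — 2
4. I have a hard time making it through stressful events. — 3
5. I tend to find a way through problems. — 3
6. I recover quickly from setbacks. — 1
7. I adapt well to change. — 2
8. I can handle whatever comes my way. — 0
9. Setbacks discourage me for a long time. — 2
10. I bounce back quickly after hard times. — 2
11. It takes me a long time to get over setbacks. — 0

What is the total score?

14

Items 1, 3, 4, 9, 11 describe the absence/opposite of resilience → reverse-score.
on a 0–3 scale, reversed = 3 − raw.
  item 1: 3 − 3 = 0
  item 2: 1
  item 3: 3 − 2 = 1
  item 4: 3 − 3 = 0
  item 5: 3
  item 6: 1
  item 7: 2
  item 8: 0
  item 9: 3 − 2 = 1
  item 10: 2
  item 11: 3 − 0 = 3
Total = 0 + 1 + 1 + 0 + 3 + 1 + 2 + 0 + 1 + 2 + 3 = 14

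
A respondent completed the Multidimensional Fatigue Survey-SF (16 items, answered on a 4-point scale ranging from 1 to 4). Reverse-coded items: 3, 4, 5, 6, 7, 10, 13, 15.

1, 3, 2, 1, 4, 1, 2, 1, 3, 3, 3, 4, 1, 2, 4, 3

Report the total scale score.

Apply reverse scoring (reversed = (1+4) − raw = 5 − raw):
  item 3: 5 − 2 = 3
  item 4: 5 − 1 = 4
  item 5: 5 − 4 = 1
  item 6: 5 − 1 = 4
  item 7: 5 − 2 = 3
  item 10: 5 − 3 = 2
  item 13: 5 − 1 = 4
  item 15: 5 − 4 = 1
Scored responses: 1, 3, 3, 4, 1, 4, 3, 1, 3, 2, 3, 4, 4, 2, 1, 3
Total = 1 + 3 + 3 + 4 + 1 + 4 + 3 + 1 + 3 + 2 + 3 + 4 + 4 + 2 + 1 + 3 = 42

42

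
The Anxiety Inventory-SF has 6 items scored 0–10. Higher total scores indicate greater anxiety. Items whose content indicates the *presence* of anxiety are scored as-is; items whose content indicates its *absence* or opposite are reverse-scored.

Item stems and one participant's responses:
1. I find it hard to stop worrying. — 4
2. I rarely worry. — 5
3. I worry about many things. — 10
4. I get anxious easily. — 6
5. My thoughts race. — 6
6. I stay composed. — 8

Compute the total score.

33

Items 2, 6 describe the absence/opposite of anxiety → reverse-score.
on a 0–10 scale, reversed = 10 − raw.
  item 1: 4
  item 2: 10 − 5 = 5
  item 3: 10
  item 4: 6
  item 5: 6
  item 6: 10 − 8 = 2
Total = 4 + 5 + 10 + 6 + 6 + 2 = 33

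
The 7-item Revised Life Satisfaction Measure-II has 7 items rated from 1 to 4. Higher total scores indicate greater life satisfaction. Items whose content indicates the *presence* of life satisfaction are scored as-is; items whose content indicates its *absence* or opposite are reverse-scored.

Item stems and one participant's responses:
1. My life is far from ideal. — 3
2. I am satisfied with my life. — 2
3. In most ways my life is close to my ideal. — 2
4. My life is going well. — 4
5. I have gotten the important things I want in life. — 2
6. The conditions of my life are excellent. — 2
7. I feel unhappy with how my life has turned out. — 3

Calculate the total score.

Items 1, 7 describe the absence/opposite of life satisfaction → reverse-score.
on a 1–4 scale, reversed = 5 − raw.
  item 1: 5 − 3 = 2
  item 2: 2
  item 3: 2
  item 4: 4
  item 5: 2
  item 6: 2
  item 7: 5 − 3 = 2
Total = 2 + 2 + 2 + 4 + 2 + 2 + 2 = 16

16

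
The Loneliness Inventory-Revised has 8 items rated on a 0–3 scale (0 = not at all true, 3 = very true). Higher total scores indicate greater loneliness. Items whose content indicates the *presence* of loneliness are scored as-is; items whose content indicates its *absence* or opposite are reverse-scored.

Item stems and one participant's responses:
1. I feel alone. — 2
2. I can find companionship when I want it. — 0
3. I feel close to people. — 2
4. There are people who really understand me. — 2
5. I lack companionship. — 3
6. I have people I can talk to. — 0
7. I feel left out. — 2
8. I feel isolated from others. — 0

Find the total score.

15

Items 2, 3, 4, 6 describe the absence/opposite of loneliness → reverse-score.
reversed = (0+3) − raw = 3 − raw.
  item 1: 2
  item 2: 3 − 0 = 3
  item 3: 3 − 2 = 1
  item 4: 3 − 2 = 1
  item 5: 3
  item 6: 3 − 0 = 3
  item 7: 2
  item 8: 0
Total = 2 + 3 + 1 + 1 + 3 + 3 + 2 + 0 = 15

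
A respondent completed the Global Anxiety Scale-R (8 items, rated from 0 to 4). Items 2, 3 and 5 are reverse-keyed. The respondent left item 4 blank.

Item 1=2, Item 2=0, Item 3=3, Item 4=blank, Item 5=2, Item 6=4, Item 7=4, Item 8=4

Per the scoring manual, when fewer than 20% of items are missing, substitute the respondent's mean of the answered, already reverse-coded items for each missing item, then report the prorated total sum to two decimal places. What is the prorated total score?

Reverse-coded (reversed = (0+4) − raw = 4 − raw):
  item 2: 4 − 0 = 4
  item 3: 4 − 3 = 1
  item 5: 4 − 2 = 2
Completed scored items (7 of 8): 2, 4, 1, 2, 4, 4, 4; sum = 21.
Person mean = 21 / 7 ≈ 3.0000
Prorated total = (21 / 7) × 8 = 24.00 (to 2 dp)

24.00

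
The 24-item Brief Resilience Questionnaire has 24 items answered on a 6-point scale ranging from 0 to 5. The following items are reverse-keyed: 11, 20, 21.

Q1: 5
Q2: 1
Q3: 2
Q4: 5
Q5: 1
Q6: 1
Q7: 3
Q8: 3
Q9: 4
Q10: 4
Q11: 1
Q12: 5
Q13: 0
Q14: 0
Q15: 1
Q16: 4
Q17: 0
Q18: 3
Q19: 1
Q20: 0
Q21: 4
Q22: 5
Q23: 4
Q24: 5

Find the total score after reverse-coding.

Raw sum = 62. Reverse-keyed items: 11, 20, 21; their raw sum = 5.
Each reversal replaces raw with 5 − raw, changing the total by 5 − 2·raw per item.
Total = 62 + 3·5 − 2·5 = 62 + 15 − 10 = 67

67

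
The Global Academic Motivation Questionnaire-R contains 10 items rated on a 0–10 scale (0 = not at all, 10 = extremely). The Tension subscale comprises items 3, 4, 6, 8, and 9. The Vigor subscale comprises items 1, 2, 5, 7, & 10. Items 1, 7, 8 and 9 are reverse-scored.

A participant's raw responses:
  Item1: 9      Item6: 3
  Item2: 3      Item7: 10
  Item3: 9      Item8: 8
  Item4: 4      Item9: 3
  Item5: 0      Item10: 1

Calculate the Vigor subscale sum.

Vigor items: 1, 2, 5, 7, 10.
Of these, items 1 and 7 are reverse-scored; reverse-coded value = 10 − response.
  item 1: 10 − 9 = 1
  item 2: 3
  item 5: 0
  item 7: 10 − 10 = 0
  item 10: 1
Sum = 1 + 3 + 0 + 0 + 1 = 5

5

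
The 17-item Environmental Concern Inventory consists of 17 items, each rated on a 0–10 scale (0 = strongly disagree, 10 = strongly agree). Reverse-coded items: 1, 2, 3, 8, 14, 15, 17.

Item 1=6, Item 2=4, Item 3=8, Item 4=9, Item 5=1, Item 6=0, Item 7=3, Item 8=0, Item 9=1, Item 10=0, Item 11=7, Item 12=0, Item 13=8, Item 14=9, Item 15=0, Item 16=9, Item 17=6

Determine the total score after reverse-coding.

Reverse-coded items (reverse-coded value = 10 − response):
  item 1: 10 − 6 = 4
  item 2: 10 − 4 = 6
  item 3: 10 − 8 = 2
  item 8: 10 − 0 = 10
  item 14: 10 − 9 = 1
  item 15: 10 − 0 = 10
  item 17: 10 − 6 = 4
Scored items: 4, 6, 2, 9, 1, 0, 3, 10, 1, 0, 7, 0, 8, 1, 10, 9, 4
Total = 4 + 6 + 2 + 9 + 1 + 0 + 3 + 10 + 1 + 0 + 7 + 0 + 8 + 1 + 10 + 9 + 4 = 75

75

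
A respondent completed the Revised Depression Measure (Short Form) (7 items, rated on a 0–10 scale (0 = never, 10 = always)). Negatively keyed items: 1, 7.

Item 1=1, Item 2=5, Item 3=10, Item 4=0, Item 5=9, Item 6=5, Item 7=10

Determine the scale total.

38

Negatively keyed items use 10 − raw:
  item 1: 10 − 1 = 9
  item 7: 10 − 10 = 0
Scored responses: 9, 5, 10, 0, 9, 5, 0
Total = 9 + 5 + 10 + 0 + 9 + 5 + 0 = 38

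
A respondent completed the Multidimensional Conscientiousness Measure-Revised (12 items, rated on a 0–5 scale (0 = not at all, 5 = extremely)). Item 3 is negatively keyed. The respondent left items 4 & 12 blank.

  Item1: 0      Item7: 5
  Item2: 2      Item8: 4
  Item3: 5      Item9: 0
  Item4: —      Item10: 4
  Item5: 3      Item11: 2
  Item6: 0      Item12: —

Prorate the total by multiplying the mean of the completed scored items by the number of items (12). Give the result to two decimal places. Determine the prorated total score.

24.00

Reverse-coded (reversed = (0+5) − raw = 5 − raw):
  item 3: 5 − 5 = 0
Completed scored items (10 of 12): 0, 2, 0, 3, 0, 5, 4, 0, 4, 2; sum = 20.
Person mean = 20 / 10 ≈ 2.0000
Prorated total = (20 / 10) × 12 = 24.00 (to 2 dp)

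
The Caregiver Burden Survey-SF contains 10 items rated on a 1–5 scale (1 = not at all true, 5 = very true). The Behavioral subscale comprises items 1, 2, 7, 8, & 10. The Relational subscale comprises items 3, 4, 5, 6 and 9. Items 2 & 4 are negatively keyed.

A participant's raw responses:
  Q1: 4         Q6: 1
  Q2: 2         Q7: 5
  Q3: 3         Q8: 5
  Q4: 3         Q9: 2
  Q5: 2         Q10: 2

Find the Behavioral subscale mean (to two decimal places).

4.00

Behavioral items: 1, 2, 7, 8, 10.
Of these, item 2 is negatively keyed; on a 1–5 scale, reversed = 6 − raw.
  item 1: 4
  item 2: 6 − 2 = 4
  item 7: 5
  item 8: 5
  item 10: 2
Sum = 4 + 4 + 5 + 5 + 2 = 20
Mean = 20 / 5 = 4.00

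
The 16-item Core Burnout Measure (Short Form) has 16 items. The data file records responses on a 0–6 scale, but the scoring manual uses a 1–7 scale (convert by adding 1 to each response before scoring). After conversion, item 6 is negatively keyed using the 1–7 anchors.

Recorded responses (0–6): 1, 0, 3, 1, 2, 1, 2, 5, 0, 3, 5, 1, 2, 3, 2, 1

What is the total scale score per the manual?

52

Convert to 1–7: 2, 1, 4, 2, 3, 2, 3, 6, 1, 4, 6, 2, 3, 4, 3, 2
Reverse-coded (reversed = (1+7) − raw = 8 − raw):
  item 6: 8 − 2 = 6
Scored: 2, 1, 4, 2, 3, 6, 3, 6, 1, 4, 6, 2, 3, 4, 3, 2
Total = 52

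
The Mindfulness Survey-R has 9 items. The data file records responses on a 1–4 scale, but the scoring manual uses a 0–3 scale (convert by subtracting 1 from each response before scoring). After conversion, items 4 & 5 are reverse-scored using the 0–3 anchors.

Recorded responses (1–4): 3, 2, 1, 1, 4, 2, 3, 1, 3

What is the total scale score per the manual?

Convert to 0–3: 2, 1, 0, 0, 3, 1, 2, 0, 2
Reverse-coded (reversed = (0+3) − raw = 3 − raw):
  item 4: 3 − 0 = 3
  item 5: 3 − 3 = 0
Scored: 2, 1, 0, 3, 0, 1, 2, 0, 2
Total = 11

11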